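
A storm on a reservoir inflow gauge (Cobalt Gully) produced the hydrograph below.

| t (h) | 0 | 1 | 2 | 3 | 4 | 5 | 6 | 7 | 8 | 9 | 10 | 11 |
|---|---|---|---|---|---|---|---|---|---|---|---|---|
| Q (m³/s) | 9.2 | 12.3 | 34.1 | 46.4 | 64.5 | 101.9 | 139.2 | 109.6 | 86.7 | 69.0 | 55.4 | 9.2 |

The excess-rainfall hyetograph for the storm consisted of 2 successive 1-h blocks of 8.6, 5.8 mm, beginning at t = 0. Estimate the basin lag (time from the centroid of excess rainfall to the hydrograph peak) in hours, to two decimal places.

t_L ≈ 5.10 h

Centroid of excess rainfall: t_c = Σ P_i·t̄_i / ΣP_i = 0.9028 h (block centres at 0.5, 1.5 h).
Hydrograph peak occurs at t = 6 h, so basin lag t_L = 6 − 0.9028 = 5.10 h.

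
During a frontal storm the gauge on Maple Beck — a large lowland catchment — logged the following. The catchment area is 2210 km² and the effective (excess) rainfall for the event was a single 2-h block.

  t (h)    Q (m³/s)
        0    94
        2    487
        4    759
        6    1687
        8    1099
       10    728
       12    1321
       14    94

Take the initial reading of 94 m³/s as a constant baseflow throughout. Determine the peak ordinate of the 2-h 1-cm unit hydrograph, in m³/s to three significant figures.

U_p ≈ 886 m³/s

Direct runoff: 0.0, 393.0, 665.0, 1593.0, 1005.0, 634.0, 1227.0, 0.0 m³/s; ΣQ_DR = 5517 m³/s, peak = 1593.0 m³/s.
Runoff depth d = ΣQ_DR·Δt / A = 5517 × 7200 / (2210 km²) = 17.97 mm.
The 1-cm UH is the DRH scaled by (10 mm)/d, so U_p = 1593.0 × 10/17.97 = 886 m³/s.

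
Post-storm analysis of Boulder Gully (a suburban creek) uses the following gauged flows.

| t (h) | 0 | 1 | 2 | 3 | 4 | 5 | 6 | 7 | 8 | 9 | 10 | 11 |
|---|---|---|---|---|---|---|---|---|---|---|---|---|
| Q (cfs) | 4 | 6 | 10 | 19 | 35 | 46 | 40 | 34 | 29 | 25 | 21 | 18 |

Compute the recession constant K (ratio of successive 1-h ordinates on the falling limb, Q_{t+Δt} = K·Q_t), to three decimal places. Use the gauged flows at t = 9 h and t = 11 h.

K ≈ 0.849

Using the recession-limb readings at t = 9 h and t = 11 h: Q falls from 25 to 18 cfs over 2 intervals.
K = (Q₂/Q₁)^(1/2) = (18/25)^(1/2) = 0.849.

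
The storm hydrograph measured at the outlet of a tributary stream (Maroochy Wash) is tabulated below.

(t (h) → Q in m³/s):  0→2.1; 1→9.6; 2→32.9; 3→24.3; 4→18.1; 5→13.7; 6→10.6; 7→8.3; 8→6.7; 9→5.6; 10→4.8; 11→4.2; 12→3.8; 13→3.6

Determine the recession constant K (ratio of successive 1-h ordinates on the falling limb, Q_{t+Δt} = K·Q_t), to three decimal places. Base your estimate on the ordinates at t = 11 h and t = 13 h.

Using the recession-limb readings at t = 11 h and t = 13 h: Q falls from 4.2 to 3.6 m³/s over 2 intervals.
K = (Q₂/Q₁)^(1/2) = (3.6/4.2)^(1/2) = 0.926.

K ≈ 0.926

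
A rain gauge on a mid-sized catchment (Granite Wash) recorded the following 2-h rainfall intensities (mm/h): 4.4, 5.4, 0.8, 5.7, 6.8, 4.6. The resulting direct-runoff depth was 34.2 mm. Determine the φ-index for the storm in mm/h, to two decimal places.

φ ≈ 1.96 mm/h

Only the 5 blocks with intensity above φ contribute runoff: 4.4, 5.4, 5.7, 6.8, 4.6 mm/h.
Σ(I−φ)·Δt = d  ⇒  (4.4+5.4+5.7+6.8+4.6 − 5φ)·2 = 34.2
φ = (26.90 − 34.2/2) / 5 = 1.96 mm/h.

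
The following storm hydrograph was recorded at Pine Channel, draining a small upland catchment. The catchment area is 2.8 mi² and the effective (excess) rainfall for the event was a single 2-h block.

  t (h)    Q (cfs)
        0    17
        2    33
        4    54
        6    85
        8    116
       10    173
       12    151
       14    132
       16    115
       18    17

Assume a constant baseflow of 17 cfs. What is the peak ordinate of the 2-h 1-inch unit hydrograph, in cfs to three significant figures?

U_p ≈ 195 cfs

Direct runoff: 0.0, 16.0, 37.0, 68.0, 99.0, 156.0, 134.0, 115.0, 98.0, 0.0 cfs; ΣQ_DR = 723.0 cfs, peak = 156.0 cfs.
Runoff depth d = ΣQ_DR·Δt / A = 723.0 × 7200 / (2.8 mi²) = 0.8002 in.
The 1-inch UH is the DRH scaled by (1 in)/d, so U_p = 156.0 × 1/0.8002 = 195 cfs.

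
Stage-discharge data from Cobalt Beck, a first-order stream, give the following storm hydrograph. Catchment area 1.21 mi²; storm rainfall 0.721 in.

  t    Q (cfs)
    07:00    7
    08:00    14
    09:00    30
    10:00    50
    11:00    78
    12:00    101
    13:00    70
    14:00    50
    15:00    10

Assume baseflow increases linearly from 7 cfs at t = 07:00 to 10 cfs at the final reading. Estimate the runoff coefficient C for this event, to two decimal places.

C ≈ 0.59

ΣQ_DR = 333.5 cfs; V = ΣQ_DR·Δt = 1.201 × 10^6 ft³.
Runoff depth d = V / A = 0.4271 in.
C = d / P = 0.4271 / 0.721 = 0.59.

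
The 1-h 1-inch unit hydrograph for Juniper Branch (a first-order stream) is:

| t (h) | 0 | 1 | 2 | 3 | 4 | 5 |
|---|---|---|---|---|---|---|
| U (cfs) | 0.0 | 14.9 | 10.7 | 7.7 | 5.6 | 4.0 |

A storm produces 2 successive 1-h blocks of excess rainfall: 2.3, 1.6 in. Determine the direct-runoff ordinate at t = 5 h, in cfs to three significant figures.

Q ≈ 18.2 cfs

By discrete convolution, Q_j = Σ (P_i / 1 in) · U_{j−i}.
At t = 5 h (j=5): Q = (2.3/1)·4.0 + (1.6/1)·5.6 = 18.2 cfs.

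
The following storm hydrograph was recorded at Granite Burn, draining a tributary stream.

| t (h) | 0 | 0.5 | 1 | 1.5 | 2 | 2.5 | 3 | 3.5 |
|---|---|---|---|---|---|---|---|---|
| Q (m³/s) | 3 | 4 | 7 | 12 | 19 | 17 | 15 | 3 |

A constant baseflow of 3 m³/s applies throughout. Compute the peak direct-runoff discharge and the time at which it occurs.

Q_p = 16.0 m³/s at t = 2 h

Subtracting baseflow gives direct-runoff ordinates: 0.0, 1.0, 4.0, 9.0, 16.0, 14.0, 12.0, 0.0 m³/s.
The maximum is 16.0 m³/s, occurring at the reading for t = 2 h.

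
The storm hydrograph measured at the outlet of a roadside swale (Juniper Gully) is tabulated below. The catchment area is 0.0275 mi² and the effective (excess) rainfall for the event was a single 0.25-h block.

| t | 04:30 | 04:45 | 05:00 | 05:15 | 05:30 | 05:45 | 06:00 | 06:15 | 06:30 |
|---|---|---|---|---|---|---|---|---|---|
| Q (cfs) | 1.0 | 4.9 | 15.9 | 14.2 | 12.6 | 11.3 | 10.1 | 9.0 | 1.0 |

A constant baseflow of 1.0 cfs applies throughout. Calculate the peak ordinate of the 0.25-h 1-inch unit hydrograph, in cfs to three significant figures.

U_p ≈ 14.9 cfs

Direct runoff: 0.0, 3.9, 14.9, 13.2, 11.6, 10.3, 9.1, 8.0, 0.0 cfs; ΣQ_DR = 71.00 cfs, peak = 14.9 cfs.
Runoff depth d = ΣQ_DR·Δt / A = 71.00 × 900 / (0.0275 mi²) = 1.000 in.
The 1-inch UH is the DRH scaled by (1 in)/d, so U_p = 14.9 × 1/1.000 = 14.9 cfs.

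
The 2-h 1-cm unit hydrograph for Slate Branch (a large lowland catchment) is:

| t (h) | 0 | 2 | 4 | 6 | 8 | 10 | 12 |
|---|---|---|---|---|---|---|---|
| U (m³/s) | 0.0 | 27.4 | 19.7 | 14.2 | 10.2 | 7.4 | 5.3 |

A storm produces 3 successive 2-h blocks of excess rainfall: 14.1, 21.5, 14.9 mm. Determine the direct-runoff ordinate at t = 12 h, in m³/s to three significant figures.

Q ≈ 38.6 m³/s

By discrete convolution, Q_j = Σ (P_i / 10 mm) · U_{j−i}.
At t = 12 h (j=6): Q = (14.1/10)·5.3 + (21.5/10)·7.4 + (14.9/10)·10.2 = 38.6 m³/s.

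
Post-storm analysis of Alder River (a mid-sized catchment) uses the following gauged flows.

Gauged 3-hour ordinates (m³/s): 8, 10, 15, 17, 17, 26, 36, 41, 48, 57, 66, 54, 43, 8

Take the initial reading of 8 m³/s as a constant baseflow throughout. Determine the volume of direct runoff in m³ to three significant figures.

Direct-runoff ordinates (Q − Q_b): 0.0, 2.0, 7.0, 9.0, 9.0, 18.0, 28.0, 33.0, 40.0, 49.0, 58.0, 46.0, 35.0, 0.0 m³/s.
ΣQ_DR = 334.0 m³/s.
With Δt = 3 h = 10800 s, V = ΣQ_DR · Δt = 334.0 × 10800 = 3.61 × 10^6 m³.

V ≈ 3.61 × 10^6 m³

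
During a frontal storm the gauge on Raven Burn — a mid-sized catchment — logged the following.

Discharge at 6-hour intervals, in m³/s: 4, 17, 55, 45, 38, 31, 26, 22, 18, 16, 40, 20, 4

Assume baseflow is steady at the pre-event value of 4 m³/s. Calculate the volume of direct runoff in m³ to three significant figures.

V ≈ 6.13 × 10^6 m³

Direct-runoff ordinates (Q − Q_b): 0.0, 13.0, 51.0, 41.0, 34.0, 27.0, 22.0, 18.0, 14.0, 12.0, 36.0, 16.0, 0.0 m³/s.
ΣQ_DR = 284.0 m³/s.
With Δt = 6 h = 21600 s, V = ΣQ_DR · Δt = 284.0 × 21600 = 6.13 × 10^6 m³.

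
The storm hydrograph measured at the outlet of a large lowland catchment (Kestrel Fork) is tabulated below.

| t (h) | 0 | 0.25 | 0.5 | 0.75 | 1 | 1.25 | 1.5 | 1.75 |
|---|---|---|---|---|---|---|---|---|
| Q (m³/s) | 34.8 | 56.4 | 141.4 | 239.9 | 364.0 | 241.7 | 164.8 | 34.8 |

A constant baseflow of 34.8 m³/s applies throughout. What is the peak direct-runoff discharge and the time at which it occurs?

Subtracting baseflow gives direct-runoff ordinates: 0.0, 21.6, 106.6, 205.1, 329.2, 206.9, 130.0, 0.0 m³/s.
The maximum is 329.2 m³/s, occurring at the reading for t = 1 h.

Q_p = 329.2 m³/s at t = 1 h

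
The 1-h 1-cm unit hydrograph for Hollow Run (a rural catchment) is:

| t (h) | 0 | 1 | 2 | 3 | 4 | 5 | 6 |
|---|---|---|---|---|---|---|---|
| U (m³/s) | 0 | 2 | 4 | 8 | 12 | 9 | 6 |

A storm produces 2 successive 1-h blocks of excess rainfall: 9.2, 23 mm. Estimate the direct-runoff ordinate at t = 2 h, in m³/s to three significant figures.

By discrete convolution, Q_j = Σ (P_i / 10 mm) · U_{j−i}.
At t = 2 h (j=2): Q = (9.2/10)·4 + (23/10)·2 = 8.28 m³/s.

Q ≈ 8.28 m³/s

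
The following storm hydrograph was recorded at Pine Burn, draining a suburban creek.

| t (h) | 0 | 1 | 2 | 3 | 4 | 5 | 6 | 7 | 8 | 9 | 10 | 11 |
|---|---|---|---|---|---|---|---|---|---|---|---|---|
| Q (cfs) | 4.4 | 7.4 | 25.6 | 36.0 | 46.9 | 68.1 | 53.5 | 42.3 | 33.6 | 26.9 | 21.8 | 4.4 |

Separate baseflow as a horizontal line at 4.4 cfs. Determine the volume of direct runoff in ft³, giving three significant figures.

Direct-runoff ordinates (Q − Q_b): 0.0, 3.0, 21.2, 31.6, 42.5, 63.7, 49.1, 37.9, 29.2, 22.5, 17.4, 0.0 cfs.
ΣQ_DR = 318.1 cfs.
With Δt = 1 h = 3600 s, V = ΣQ_DR · Δt = 318.1 × 3600 = 1.15 × 10^6 ft³.

V ≈ 1.15 × 10^6 ft³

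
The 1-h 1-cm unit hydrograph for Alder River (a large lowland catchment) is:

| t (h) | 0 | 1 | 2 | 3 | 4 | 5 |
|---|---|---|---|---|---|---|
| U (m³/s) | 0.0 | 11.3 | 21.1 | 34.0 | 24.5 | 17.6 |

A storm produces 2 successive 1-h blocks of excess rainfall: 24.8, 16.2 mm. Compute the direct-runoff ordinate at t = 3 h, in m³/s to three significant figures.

Q ≈ 119 m³/s

By discrete convolution, Q_j = Σ (P_i / 10 mm) · U_{j−i}.
At t = 3 h (j=3): Q = (24.8/10)·34.0 + (16.2/10)·21.1 = 119 m³/s.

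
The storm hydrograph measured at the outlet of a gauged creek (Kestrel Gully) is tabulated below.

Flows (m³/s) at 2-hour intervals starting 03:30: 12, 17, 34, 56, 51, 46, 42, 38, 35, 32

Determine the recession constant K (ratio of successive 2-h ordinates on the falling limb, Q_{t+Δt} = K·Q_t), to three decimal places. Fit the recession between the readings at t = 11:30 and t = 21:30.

K ≈ 0.911

Using the recession-limb readings at t = 11:30 and t = 21:30: Q falls from 51 to 32 m³/s over 5 intervals.
K = (Q₂/Q₁)^(1/5) = (32/51)^(1/5) = 0.911.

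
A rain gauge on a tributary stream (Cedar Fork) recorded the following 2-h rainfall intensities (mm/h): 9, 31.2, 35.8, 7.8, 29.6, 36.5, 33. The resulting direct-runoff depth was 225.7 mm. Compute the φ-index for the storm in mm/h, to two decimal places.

φ ≈ 10.65 mm/h

Only the 5 blocks with intensity above φ contribute runoff: 31.2, 35.8, 29.6, 36.5, 33 mm/h.
Σ(I−φ)·Δt = d  ⇒  (31.2+35.8+29.6+36.5+33 − 5φ)·2 = 225.7
φ = (166.1 − 225.7/2) / 5 = 10.65 mm/h.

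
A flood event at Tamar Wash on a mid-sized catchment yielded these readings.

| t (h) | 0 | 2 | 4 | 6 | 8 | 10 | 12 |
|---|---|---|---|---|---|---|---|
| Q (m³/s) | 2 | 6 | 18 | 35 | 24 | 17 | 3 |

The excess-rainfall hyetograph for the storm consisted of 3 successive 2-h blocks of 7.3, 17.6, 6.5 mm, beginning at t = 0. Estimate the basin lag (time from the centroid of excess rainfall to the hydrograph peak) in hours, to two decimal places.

Centroid of excess rainfall: t_c = Σ P_i·t̄_i / ΣP_i = 2.9490 h (block centres at 1, 3, 5 h).
Hydrograph peak occurs at t = 6 h, so basin lag t_L = 6 − 2.9490 = 3.05 h.

t_L ≈ 3.05 h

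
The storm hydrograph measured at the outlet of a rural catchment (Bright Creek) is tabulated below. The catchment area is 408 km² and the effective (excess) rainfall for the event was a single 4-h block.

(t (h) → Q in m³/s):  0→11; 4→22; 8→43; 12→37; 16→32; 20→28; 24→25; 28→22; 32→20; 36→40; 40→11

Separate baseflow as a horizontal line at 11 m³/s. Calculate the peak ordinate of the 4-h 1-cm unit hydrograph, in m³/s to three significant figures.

Direct runoff: 0.0, 11.0, 32.0, 26.0, 21.0, 17.0, 14.0, 11.0, 9.0, 29.0, 0.0 m³/s; ΣQ_DR = 170.0 m³/s, peak = 32.0 m³/s.
Runoff depth d = ΣQ_DR·Δt / A = 170.0 × 14400 / (408 km²) = 6.000 mm.
The 1-cm UH is the DRH scaled by (10 mm)/d, so U_p = 32.0 × 10/6.000 = 53.3 m³/s.

U_p ≈ 53.3 m³/s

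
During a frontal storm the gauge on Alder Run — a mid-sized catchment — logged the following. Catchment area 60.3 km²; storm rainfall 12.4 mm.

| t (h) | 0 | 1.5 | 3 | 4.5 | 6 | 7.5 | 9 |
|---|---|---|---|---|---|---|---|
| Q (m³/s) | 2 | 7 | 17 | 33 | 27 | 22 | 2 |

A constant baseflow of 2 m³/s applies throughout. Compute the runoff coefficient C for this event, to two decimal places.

C ≈ 0.69

ΣQ_DR = 96.00 m³/s; V = ΣQ_DR·Δt = 5.184 × 10^5 m³.
Runoff depth d = V / A = 8.597 mm.
C = d / P = 8.597 / 12.4 = 0.69.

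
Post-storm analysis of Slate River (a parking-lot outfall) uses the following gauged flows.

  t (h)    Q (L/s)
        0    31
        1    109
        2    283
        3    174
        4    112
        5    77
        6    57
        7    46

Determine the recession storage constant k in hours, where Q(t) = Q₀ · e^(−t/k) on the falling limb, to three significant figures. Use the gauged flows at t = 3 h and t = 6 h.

On the falling limb, Q drops from 174 to 57 L/s between t = 3 h and t = 6 h (Δt = 3 h).
k = −Δt / ln(Q₂/Q₁) = −3 / ln(57/174) = 2.69 h.

k ≈ 2.69 h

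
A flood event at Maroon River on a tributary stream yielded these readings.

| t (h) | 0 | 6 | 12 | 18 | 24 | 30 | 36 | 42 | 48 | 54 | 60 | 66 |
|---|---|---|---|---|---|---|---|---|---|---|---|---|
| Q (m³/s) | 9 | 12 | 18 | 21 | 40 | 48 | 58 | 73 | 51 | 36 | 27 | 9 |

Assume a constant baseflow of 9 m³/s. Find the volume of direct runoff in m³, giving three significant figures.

V ≈ 6.35 × 10^6 m³

Direct-runoff ordinates (Q − Q_b): 0.0, 3.0, 9.0, 12.0, 31.0, 39.0, 49.0, 64.0, 42.0, 27.0, 18.0, 0.0 m³/s.
ΣQ_DR = 294.0 m³/s.
With Δt = 6 h = 21600 s, V = ΣQ_DR · Δt = 294.0 × 21600 = 6.35 × 10^6 m³.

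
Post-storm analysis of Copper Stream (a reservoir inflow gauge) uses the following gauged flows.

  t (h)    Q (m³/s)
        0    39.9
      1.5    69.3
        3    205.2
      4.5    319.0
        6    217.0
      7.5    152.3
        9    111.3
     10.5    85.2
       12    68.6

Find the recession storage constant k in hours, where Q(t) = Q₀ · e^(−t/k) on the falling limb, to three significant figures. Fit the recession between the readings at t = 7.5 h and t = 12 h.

On the falling limb, Q drops from 152.3 to 68.6 m³/s between t = 7.5 h and t = 12 h (Δt = 4.5 h).
k = −Δt / ln(Q₂/Q₁) = −4.5 / ln(68.6/152.3) = 5.64 h.

k ≈ 5.64 h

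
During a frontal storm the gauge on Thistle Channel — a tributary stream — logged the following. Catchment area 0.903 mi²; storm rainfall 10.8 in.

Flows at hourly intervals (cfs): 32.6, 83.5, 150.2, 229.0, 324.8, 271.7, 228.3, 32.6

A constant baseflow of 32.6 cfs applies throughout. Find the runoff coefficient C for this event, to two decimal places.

C ≈ 0.17

ΣQ_DR = 1092 cfs; V = ΣQ_DR·Δt = 3.931 × 10^6 ft³.
Runoff depth d = V / A = 1.874 in.
C = d / P = 1.874 / 10.8 = 0.17.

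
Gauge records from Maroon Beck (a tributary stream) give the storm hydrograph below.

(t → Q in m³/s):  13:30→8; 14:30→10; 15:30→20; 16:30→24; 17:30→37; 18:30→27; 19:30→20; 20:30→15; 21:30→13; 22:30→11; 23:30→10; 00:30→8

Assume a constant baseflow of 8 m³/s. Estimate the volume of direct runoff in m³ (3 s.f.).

V ≈ 3.85 × 10^5 m³

Direct-runoff ordinates (Q − Q_b): 0.0, 2.0, 12.0, 16.0, 29.0, 19.0, 12.0, 7.0, 5.0, 3.0, 2.0, 0.0 m³/s.
ΣQ_DR = 107.0 m³/s.
With Δt = 1 h = 3600 s, V = ΣQ_DR · Δt = 107.0 × 3600 = 3.85 × 10^5 m³.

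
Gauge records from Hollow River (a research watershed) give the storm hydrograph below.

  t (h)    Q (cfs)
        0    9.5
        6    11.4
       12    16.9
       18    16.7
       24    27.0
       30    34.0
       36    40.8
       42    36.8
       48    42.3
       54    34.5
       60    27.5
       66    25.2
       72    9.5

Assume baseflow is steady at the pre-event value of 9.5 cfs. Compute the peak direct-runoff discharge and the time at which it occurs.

Q_p = 32.8 cfs at t = 48 h

Subtracting baseflow gives direct-runoff ordinates: 0.0, 1.9, 7.4, 7.2, 17.5, 24.5, 31.3, 27.3, 32.8, 25.0, 18.0, 15.7, 0.0 cfs.
The maximum is 32.8 cfs, occurring at the reading for t = 48 h.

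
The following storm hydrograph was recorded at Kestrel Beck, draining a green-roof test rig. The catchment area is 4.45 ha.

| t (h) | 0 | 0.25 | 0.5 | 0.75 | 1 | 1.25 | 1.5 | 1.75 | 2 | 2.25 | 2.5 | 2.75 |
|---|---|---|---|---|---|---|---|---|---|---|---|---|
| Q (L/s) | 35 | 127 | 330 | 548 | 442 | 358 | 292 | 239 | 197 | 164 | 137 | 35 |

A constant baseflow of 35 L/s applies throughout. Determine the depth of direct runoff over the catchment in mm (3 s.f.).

Direct runoff: 0.0, 92.0, 295.0, 513.0, 407.0, 323.0, 257.0, 204.0, 162.0, 129.0, 102.0, 0.0 L/s; ΣQ_DR = 2484 L/s.
V = ΣQ_DR · Δt = 2484 × 900 s = 2.236 × 10^6 L.
Over A = 4.45 ha, depth = V / A = 50.2 mm.

d ≈ 50.2 mm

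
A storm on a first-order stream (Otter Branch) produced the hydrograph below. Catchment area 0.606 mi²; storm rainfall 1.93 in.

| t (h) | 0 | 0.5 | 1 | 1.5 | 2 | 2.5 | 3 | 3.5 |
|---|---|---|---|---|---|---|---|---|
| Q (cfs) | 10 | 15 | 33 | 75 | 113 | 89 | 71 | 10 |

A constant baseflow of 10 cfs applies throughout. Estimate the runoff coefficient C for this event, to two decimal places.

ΣQ_DR = 336.0 cfs; V = ΣQ_DR·Δt = 6.048 × 10^5 ft³.
Runoff depth d = V / A = 0.4296 in.
C = d / P = 0.4296 / 1.93 = 0.22.

C ≈ 0.22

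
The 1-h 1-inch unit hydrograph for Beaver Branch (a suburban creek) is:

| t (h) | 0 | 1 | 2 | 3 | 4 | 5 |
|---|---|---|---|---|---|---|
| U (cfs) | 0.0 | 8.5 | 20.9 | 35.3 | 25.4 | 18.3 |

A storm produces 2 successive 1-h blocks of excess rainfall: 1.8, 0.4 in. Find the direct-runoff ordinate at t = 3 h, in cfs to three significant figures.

Q ≈ 71.9 cfs

By discrete convolution, Q_j = Σ (P_i / 1 in) · U_{j−i}.
At t = 3 h (j=3): Q = (1.8/1)·35.3 + (0.4/1)·20.9 = 71.9 cfs.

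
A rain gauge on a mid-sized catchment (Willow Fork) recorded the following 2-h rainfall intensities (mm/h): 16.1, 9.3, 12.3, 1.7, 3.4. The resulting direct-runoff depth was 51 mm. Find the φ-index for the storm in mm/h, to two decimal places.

φ ≈ 4.07 mm/h

Only the 3 blocks with intensity above φ contribute runoff: 16.1, 9.3, 12.3 mm/h.
Σ(I−φ)·Δt = d  ⇒  (16.1+9.3+12.3 − 3φ)·2 = 51
φ = (37.70 − 51/2) / 3 = 4.07 mm/h.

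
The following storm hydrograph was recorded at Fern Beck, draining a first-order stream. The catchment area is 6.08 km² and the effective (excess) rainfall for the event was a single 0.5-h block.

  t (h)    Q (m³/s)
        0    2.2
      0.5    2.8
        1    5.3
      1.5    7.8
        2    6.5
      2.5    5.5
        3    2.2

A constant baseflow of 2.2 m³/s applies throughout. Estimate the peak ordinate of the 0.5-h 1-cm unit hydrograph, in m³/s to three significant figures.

Direct runoff: 0.0, 0.6, 3.1, 5.6, 4.3, 3.3, 0.0 m³/s; ΣQ_DR = 16.90 m³/s, peak = 5.6 m³/s.
Runoff depth d = ΣQ_DR·Δt / A = 16.90 × 1800 / (6.08 km²) = 5.003 mm.
The 1-cm UH is the DRH scaled by (10 mm)/d, so U_p = 5.6 × 10/5.003 = 11.2 m³/s.

U_p ≈ 11.2 m³/s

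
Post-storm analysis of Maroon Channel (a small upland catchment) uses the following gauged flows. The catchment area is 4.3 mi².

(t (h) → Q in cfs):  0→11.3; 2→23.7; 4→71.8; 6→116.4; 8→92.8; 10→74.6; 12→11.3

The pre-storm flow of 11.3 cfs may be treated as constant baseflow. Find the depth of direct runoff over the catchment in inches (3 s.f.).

Direct runoff: 0.0, 12.4, 60.5, 105.1, 81.5, 63.3, 0.0 cfs; ΣQ_DR = 322.8 cfs.
V = ΣQ_DR · Δt = 322.8 × 7200 s = 2.324 × 10^6 ft³.
Over A = 4.3 mi², depth = V / A = 0.233 in.

d ≈ 0.233 in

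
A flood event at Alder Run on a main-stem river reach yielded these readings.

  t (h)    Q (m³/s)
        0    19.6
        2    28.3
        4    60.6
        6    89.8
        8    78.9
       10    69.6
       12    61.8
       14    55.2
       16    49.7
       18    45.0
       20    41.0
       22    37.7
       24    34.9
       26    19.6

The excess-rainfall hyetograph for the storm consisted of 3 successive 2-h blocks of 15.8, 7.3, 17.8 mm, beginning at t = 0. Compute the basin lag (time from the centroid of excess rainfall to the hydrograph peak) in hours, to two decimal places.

t_L ≈ 2.90 h

Centroid of excess rainfall: t_c = Σ P_i·t̄_i / ΣP_i = 3.0978 h (block centres at 1, 3, 5 h).
Hydrograph peak occurs at t = 6 h, so basin lag t_L = 6 − 3.0978 = 2.90 h.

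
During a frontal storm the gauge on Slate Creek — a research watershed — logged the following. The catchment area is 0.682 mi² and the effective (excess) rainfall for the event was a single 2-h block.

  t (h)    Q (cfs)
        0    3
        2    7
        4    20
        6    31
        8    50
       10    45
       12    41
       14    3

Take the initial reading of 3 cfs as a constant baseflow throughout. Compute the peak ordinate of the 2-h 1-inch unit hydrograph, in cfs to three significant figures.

U_p ≈ 58.8 cfs

Direct runoff: 0.0, 4.0, 17.0, 28.0, 47.0, 42.0, 38.0, 0.0 cfs; ΣQ_DR = 176.0 cfs, peak = 47.0 cfs.
Runoff depth d = ΣQ_DR·Δt / A = 176.0 × 7200 / (0.682 mi²) = 0.7998 in.
The 1-inch UH is the DRH scaled by (1 in)/d, so U_p = 47.0 × 1/0.7998 = 58.8 cfs.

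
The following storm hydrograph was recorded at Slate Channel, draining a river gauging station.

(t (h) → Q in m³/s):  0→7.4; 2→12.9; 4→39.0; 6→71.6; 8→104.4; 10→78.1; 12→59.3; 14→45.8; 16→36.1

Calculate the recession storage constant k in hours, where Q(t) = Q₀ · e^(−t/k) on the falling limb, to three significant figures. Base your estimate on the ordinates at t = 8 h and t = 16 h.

On the falling limb, Q drops from 104.4 to 36.1 m³/s between t = 8 h and t = 16 h (Δt = 8 h).
k = −Δt / ln(Q₂/Q₁) = −8 / ln(36.1/104.4) = 7.53 h.

k ≈ 7.53 h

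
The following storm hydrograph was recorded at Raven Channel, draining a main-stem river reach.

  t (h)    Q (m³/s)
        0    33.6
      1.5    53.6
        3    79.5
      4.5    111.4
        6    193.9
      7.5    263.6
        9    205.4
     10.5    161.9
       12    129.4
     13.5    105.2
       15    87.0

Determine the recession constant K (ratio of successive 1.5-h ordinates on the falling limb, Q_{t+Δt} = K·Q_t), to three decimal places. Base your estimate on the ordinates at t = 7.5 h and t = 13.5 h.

K ≈ 0.795

Using the recession-limb readings at t = 7.5 h and t = 13.5 h: Q falls from 263.6 to 105.2 m³/s over 4 intervals.
K = (Q₂/Q₁)^(1/4) = (105.2/263.6)^(1/4) = 0.795.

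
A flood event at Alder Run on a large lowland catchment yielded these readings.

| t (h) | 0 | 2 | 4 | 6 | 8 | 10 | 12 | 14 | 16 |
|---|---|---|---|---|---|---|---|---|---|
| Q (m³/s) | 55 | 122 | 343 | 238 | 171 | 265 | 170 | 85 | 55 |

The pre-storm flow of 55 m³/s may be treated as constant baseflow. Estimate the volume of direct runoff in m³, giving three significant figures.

V ≈ 7.26 × 10^6 m³

Direct-runoff ordinates (Q − Q_b): 0.0, 67.0, 288.0, 183.0, 116.0, 210.0, 115.0, 30.0, 0.0 m³/s.
ΣQ_DR = 1009 m³/s.
With Δt = 2 h = 7200 s, V = ΣQ_DR · Δt = 1009 × 7200 = 7.26 × 10^6 m³.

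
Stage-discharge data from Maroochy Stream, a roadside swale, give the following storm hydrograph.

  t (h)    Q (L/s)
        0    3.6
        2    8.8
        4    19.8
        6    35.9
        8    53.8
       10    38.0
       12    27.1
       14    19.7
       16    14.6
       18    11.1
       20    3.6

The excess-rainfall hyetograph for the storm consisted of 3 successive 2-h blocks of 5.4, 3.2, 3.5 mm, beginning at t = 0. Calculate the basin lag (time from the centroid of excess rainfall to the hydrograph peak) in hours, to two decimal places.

Centroid of excess rainfall: t_c = Σ P_i·t̄_i / ΣP_i = 2.6860 h (block centres at 1, 3, 5 h).
Hydrograph peak occurs at t = 8 h, so basin lag t_L = 8 − 2.6860 = 5.31 h.

t_L ≈ 5.31 h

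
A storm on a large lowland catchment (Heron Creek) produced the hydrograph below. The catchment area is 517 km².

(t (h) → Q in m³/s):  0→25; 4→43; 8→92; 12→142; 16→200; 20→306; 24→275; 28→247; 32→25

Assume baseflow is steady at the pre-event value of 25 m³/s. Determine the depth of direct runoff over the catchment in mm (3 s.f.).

d ≈ 31.5 mm

Direct runoff: 0.0, 18.0, 67.0, 117.0, 175.0, 281.0, 250.0, 222.0, 0.0 m³/s; ΣQ_DR = 1130 m³/s.
V = ΣQ_DR · Δt = 1130 × 14400 s = 1.627 × 10^7 m³.
Over A = 517 km², depth = V / A = 31.5 mm.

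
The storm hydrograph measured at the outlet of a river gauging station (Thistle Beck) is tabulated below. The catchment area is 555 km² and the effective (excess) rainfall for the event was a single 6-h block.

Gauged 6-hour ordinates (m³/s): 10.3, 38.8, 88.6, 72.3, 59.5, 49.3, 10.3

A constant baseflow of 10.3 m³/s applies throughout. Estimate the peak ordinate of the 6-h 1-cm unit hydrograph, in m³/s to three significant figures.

Direct runoff: 0.0, 28.5, 78.3, 62.0, 49.2, 39.0, 0.0 m³/s; ΣQ_DR = 257.0 m³/s, peak = 78.3 m³/s.
Runoff depth d = ΣQ_DR·Δt / A = 257.0 × 21600 / (555 km²) = 10.00 mm.
The 1-cm UH is the DRH scaled by (10 mm)/d, so U_p = 78.3 × 10/10.00 = 78.3 m³/s.

U_p ≈ 78.3 m³/s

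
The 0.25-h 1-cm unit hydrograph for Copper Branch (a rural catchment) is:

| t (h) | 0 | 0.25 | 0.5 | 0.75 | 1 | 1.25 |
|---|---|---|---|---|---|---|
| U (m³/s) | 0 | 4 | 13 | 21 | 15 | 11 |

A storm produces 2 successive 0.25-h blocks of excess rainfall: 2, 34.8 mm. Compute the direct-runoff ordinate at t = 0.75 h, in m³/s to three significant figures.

By discrete convolution, Q_j = Σ (P_i / 10 mm) · U_{j−i}.
At t = 0.75 h (j=3): Q = (2/10)·21 + (34.8/10)·13 = 49.4 m³/s.

Q ≈ 49.4 m³/s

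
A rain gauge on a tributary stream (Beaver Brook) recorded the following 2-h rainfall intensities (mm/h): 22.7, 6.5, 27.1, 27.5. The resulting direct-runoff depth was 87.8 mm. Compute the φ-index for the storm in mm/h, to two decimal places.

φ ≈ 11.13 mm/h

Only the 3 blocks with intensity above φ contribute runoff: 22.7, 27.1, 27.5 mm/h.
Σ(I−φ)·Δt = d  ⇒  (22.7+27.1+27.5 − 3φ)·2 = 87.8
φ = (77.30 − 87.8/2) / 3 = 11.13 mm/h.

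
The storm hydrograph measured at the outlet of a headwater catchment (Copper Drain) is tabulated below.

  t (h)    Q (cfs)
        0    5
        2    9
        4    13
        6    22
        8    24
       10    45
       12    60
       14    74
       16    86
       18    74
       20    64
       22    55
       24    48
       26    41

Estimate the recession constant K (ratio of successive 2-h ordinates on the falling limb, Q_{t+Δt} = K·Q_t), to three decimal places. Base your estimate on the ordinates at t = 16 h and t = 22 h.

Using the recession-limb readings at t = 16 h and t = 22 h: Q falls from 86 to 55 cfs over 3 intervals.
K = (Q₂/Q₁)^(1/3) = (55/86)^(1/3) = 0.862.

K ≈ 0.862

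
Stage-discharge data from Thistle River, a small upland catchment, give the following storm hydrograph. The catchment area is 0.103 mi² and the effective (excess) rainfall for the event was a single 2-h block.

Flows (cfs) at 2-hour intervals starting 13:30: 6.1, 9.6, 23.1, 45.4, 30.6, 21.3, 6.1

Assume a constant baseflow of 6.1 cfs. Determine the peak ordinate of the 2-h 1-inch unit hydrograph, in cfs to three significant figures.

Direct runoff: 0.0, 3.5, 17.0, 39.3, 24.5, 15.2, 0.0 cfs; ΣQ_DR = 99.50 cfs, peak = 39.3 cfs.
Runoff depth d = ΣQ_DR·Δt / A = 99.50 × 7200 / (0.103 mi²) = 2.994 in.
The 1-inch UH is the DRH scaled by (1 in)/d, so U_p = 39.3 × 1/2.994 = 13.1 cfs.

U_p ≈ 13.1 cfs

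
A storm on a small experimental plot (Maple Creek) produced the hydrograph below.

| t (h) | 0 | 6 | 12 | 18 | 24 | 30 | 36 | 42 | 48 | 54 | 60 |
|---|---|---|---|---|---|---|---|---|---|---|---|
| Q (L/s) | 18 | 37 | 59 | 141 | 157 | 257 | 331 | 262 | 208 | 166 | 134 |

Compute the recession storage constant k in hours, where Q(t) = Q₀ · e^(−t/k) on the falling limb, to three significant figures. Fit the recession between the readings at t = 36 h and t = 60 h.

On the falling limb, Q drops from 331 to 134 L/s between t = 36 h and t = 60 h (Δt = 24 h).
k = −Δt / ln(Q₂/Q₁) = −24 / ln(134/331) = 26.5 h.

k ≈ 26.5 h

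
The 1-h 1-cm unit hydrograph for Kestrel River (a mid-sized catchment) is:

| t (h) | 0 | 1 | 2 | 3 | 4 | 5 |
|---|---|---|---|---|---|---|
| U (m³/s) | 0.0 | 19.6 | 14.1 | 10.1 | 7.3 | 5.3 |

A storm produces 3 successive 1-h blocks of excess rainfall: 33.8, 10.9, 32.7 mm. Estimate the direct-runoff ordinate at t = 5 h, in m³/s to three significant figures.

By discrete convolution, Q_j = Σ (P_i / 10 mm) · U_{j−i}.
At t = 5 h (j=5): Q = (33.8/10)·5.3 + (10.9/10)·7.3 + (32.7/10)·10.1 = 58.9 m³/s.

Q ≈ 58.9 m³/s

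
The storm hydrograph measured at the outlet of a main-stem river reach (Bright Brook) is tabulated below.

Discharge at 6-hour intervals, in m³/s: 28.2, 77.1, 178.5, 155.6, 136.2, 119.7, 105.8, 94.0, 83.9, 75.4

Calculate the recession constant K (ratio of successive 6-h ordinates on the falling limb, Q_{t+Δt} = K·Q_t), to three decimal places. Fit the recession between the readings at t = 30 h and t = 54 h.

Using the recession-limb readings at t = 30 h and t = 54 h: Q falls from 119.7 to 75.4 m³/s over 4 intervals.
K = (Q₂/Q₁)^(1/4) = (75.4/119.7)^(1/4) = 0.891.

K ≈ 0.891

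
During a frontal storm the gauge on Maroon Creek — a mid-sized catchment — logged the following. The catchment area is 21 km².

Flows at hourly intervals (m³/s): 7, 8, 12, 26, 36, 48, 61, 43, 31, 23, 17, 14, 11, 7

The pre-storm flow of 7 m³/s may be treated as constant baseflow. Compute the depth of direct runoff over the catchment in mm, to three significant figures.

Direct runoff: 0.0, 1.0, 5.0, 19.0, 29.0, 41.0, 54.0, 36.0, 24.0, 16.0, 10.0, 7.0, 4.0, 0.0 m³/s; ΣQ_DR = 246.0 m³/s.
V = ΣQ_DR · Δt = 246.0 × 3600 s = 8.856 × 10^5 m³.
Over A = 21 km², depth = V / A = 42.2 mm.

d ≈ 42.2 mm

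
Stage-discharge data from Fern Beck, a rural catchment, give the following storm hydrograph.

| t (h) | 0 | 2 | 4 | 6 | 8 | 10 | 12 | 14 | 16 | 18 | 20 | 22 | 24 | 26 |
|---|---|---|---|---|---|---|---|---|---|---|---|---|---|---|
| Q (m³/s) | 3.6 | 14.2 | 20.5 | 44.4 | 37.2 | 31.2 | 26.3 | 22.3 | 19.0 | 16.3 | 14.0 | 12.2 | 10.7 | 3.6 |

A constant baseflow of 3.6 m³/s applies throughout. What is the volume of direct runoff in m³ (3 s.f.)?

V ≈ 1.62 × 10^6 m³

Direct-runoff ordinates (Q − Q_b): 0.0, 10.6, 16.9, 40.8, 33.6, 27.6, 22.7, 18.7, 15.4, 12.7, 10.4, 8.6, 7.1, 0.0 m³/s.
ΣQ_DR = 225.1 m³/s.
With Δt = 2 h = 7200 s, V = ΣQ_DR · Δt = 225.1 × 7200 = 1.62 × 10^6 m³.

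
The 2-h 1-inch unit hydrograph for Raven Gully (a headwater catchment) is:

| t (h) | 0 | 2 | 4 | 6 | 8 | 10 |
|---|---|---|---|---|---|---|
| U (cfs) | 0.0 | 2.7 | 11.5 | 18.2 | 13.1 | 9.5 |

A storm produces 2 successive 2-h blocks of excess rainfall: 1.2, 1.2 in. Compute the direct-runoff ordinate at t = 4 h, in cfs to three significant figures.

By discrete convolution, Q_j = Σ (P_i / 1 in) · U_{j−i}.
At t = 4 h (j=2): Q = (1.2/1)·11.5 + (1.2/1)·2.7 = 17.0 cfs.

Q ≈ 17.0 cfs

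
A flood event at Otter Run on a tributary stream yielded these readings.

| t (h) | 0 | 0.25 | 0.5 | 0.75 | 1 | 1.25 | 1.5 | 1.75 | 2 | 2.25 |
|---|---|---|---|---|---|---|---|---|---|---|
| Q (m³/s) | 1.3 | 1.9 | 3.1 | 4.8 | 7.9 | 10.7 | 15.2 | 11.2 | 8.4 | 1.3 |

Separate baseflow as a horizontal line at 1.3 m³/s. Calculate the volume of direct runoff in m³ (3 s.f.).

Direct-runoff ordinates (Q − Q_b): 0.0, 0.6, 1.8, 3.5, 6.6, 9.4, 13.9, 9.9, 7.1, 0.0 m³/s.
ΣQ_DR = 52.80 m³/s.
With Δt = 0.25 h = 900 s, V = ΣQ_DR · Δt = 52.80 × 900 = 47500 m³.

V ≈ 47500 m³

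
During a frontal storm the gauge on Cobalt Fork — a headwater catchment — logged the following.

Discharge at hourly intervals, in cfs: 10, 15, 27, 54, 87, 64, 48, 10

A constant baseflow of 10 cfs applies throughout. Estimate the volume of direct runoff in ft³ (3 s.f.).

V ≈ 8.46 × 10^5 ft³

Direct-runoff ordinates (Q − Q_b): 0.0, 5.0, 17.0, 44.0, 77.0, 54.0, 38.0, 0.0 cfs.
ΣQ_DR = 235.0 cfs.
With Δt = 1 h = 3600 s, V = ΣQ_DR · Δt = 235.0 × 3600 = 8.46 × 10^5 ft³.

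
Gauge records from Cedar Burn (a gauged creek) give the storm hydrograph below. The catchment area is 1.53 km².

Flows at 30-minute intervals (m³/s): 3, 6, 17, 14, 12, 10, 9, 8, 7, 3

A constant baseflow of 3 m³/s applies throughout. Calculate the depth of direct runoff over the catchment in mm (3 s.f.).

Direct runoff: 0.0, 3.0, 14.0, 11.0, 9.0, 7.0, 6.0, 5.0, 4.0, 0.0 m³/s; ΣQ_DR = 59.00 m³/s.
V = ΣQ_DR · Δt = 59.00 × 1800 s = 1.062 × 10^5 m³.
Over A = 1.53 km², depth = V / A = 69.4 mm.

d ≈ 69.4 mm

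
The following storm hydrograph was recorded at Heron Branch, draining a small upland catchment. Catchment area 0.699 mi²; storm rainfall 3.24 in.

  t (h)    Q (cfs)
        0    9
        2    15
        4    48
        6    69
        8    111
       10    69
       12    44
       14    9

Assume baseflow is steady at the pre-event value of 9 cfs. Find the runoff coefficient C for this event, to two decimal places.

ΣQ_DR = 302.0 cfs; V = ΣQ_DR·Δt = 2.174 × 10^6 ft³.
Runoff depth d = V / A = 1.339 in.
C = d / P = 1.339 / 3.24 = 0.41.

C ≈ 0.41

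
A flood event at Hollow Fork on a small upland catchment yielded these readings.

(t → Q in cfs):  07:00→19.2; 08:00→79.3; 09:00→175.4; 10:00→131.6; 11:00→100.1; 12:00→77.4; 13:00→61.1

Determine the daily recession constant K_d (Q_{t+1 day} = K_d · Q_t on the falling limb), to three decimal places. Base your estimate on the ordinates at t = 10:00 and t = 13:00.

Between t = 10:00 and t = 13:00 the flow falls from 131.6 to 61.1 cfs over 3×1 h = 3 h.
Per-interval ratio K = (61.1/131.6)^(1/3) = 0.7743; K_d = K^(24/1) = 0.002.

K_d ≈ 0.002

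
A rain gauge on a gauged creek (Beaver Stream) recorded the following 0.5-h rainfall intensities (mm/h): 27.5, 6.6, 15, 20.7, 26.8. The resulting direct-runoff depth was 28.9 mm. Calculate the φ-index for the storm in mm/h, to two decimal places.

Only the 4 blocks with intensity above φ contribute runoff: 27.5, 15, 20.7, 26.8 mm/h.
Σ(I−φ)·Δt = d  ⇒  (27.5+15+20.7+26.8 − 4φ)·0.5 = 28.9
φ = (90.00 − 28.9/0.5) / 4 = 8.05 mm/h.

φ ≈ 8.05 mm/h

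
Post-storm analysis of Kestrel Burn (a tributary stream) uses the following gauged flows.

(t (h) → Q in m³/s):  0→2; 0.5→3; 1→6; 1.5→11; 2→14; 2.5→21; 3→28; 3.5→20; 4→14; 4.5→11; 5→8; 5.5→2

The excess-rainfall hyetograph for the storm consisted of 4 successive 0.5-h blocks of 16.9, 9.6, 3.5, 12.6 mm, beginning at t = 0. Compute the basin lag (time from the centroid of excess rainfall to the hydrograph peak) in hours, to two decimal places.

t_L ≈ 2.11 h

Centroid of excess rainfall: t_c = Σ P_i·t̄_i / ΣP_i = 0.8885 h (block centres at 0.25, 0.75, 1.25, 1.75 h).
Hydrograph peak occurs at t = 3 h, so basin lag t_L = 3 − 0.8885 = 2.11 h.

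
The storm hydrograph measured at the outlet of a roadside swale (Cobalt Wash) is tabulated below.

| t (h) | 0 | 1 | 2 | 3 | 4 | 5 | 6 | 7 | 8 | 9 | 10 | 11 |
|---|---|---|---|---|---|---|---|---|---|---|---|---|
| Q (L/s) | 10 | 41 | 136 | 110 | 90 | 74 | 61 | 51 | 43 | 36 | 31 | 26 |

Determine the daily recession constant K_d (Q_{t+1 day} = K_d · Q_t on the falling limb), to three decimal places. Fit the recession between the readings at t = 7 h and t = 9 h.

Between t = 7 h and t = 9 h the flow falls from 51 to 36 L/s over 2×1 h = 2 h.
Per-interval ratio K = (36/51)^(1/2) = 0.8402; K_d = K^(24/1) = 0.015.

K_d ≈ 0.015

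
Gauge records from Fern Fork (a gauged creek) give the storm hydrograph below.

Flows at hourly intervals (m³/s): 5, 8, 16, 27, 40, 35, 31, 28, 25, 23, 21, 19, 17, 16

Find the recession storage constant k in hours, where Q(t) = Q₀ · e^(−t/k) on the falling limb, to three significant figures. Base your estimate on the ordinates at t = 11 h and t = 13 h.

On the falling limb, Q drops from 19 to 16 m³/s between t = 11 h and t = 13 h (Δt = 2 h).
k = −Δt / ln(Q₂/Q₁) = −2 / ln(16/19) = 11.6 h.

k ≈ 11.6 h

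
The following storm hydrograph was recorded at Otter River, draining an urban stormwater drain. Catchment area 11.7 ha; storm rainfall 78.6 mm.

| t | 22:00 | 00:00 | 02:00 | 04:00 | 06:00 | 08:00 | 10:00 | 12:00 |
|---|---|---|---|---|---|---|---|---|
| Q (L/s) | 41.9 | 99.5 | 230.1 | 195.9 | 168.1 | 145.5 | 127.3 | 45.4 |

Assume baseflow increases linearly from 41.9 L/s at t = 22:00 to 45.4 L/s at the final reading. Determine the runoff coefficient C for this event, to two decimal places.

C ≈ 0.55

ΣQ_DR = 704.5 L/s; V = ΣQ_DR·Δt = 5.072 × 10^6 L.
Runoff depth d = V / A = 43.35 mm.
C = d / P = 43.35 / 78.6 = 0.55.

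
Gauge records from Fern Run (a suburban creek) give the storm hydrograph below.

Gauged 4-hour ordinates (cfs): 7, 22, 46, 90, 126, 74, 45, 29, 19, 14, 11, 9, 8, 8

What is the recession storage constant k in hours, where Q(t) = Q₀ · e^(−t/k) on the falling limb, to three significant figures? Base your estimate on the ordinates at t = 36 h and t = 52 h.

k ≈ 28.6 h

On the falling limb, Q drops from 14 to 8 cfs between t = 36 h and t = 52 h (Δt = 16 h).
k = −Δt / ln(Q₂/Q₁) = −16 / ln(8/14) = 28.6 h.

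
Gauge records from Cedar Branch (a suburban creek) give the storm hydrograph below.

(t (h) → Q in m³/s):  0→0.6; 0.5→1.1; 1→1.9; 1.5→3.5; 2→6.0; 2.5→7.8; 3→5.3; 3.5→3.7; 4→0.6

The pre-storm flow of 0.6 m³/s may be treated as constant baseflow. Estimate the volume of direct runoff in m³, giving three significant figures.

V ≈ 45200 m³

Direct-runoff ordinates (Q − Q_b): 0.0, 0.5, 1.3, 2.9, 5.4, 7.2, 4.7, 3.1, 0.0 m³/s.
ΣQ_DR = 25.10 m³/s.
With Δt = 0.5 h = 1800 s, V = ΣQ_DR · Δt = 25.10 × 1800 = 45200 m³.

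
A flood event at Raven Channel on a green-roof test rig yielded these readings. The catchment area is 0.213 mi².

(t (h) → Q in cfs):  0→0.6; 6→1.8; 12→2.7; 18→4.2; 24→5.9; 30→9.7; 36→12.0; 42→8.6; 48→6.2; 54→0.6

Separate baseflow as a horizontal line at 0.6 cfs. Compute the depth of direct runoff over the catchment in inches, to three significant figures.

Direct runoff: 0.0, 1.2, 2.1, 3.6, 5.3, 9.1, 11.4, 8.0, 5.6, 0.0 cfs; ΣQ_DR = 46.30 cfs.
V = ΣQ_DR · Δt = 46.30 × 21600 s = 1.000 × 10^6 ft³.
Over A = 0.213 mi², depth = V / A = 2.02 in.

d ≈ 2.02 in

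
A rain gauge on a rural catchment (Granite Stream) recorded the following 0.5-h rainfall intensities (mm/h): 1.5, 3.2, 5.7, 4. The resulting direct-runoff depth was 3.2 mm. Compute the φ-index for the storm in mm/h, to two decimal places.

Only the 3 blocks with intensity above φ contribute runoff: 3.2, 5.7, 4 mm/h.
Σ(I−φ)·Δt = d  ⇒  (3.2+5.7+4 − 3φ)·0.5 = 3.2
φ = (12.90 − 3.2/0.5) / 3 = 2.17 mm/h.

φ ≈ 2.17 mm/h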